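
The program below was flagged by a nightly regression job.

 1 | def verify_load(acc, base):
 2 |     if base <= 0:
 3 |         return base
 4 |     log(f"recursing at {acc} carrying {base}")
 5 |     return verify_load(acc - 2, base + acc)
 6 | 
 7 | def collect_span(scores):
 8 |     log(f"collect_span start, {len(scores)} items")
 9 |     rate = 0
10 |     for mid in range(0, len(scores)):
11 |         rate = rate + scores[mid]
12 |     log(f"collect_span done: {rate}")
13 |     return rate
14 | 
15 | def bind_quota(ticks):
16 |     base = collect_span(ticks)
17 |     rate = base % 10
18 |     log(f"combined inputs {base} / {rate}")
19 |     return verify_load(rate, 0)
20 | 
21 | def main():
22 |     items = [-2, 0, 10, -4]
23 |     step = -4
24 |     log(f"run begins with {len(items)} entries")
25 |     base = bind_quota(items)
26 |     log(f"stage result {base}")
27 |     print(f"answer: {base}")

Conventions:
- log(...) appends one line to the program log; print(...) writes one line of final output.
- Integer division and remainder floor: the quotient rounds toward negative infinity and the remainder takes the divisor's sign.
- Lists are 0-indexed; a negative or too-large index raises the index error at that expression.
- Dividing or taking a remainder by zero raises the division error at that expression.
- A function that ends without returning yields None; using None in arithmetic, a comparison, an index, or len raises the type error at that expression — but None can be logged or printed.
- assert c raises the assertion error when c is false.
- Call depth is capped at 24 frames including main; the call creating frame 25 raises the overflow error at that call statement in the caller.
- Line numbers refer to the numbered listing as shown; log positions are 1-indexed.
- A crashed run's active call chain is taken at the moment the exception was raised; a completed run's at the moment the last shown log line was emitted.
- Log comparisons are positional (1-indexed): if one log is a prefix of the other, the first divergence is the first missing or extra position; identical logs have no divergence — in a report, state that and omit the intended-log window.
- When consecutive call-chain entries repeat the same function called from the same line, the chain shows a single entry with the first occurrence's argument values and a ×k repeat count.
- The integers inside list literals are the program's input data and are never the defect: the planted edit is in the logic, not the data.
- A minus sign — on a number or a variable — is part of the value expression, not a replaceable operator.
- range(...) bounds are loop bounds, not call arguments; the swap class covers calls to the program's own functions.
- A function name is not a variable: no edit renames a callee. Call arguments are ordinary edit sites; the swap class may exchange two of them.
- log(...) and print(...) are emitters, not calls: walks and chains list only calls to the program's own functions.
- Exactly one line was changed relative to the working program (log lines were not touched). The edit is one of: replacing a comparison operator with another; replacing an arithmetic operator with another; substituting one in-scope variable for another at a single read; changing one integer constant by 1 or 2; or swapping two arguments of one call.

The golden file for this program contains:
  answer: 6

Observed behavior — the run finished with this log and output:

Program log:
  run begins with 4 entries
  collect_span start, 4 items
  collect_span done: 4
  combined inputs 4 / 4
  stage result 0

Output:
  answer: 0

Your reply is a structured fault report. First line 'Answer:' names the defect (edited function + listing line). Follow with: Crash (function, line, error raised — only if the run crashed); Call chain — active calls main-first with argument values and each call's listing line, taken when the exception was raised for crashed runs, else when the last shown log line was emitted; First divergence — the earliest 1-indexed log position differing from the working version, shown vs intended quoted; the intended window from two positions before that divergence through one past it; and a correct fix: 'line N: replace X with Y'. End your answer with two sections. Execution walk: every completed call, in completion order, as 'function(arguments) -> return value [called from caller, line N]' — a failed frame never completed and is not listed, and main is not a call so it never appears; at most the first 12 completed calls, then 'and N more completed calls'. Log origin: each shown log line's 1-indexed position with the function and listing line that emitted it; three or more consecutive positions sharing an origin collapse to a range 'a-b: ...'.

Answer: the defect is in verify_load at line 2.
Core observation: Everything matches until log position 5, which reads 'stage result 0' in place of 'recursing at 4 carrying 0'.
Call chain: main.
First divergence: position 5 — the shown line 'stage result 0' should read 'recursing at 4 carrying 0'.
Intended log window:
  3: collect_span done: 4
  4: combined inputs 4 / 4
  5: recursing at 4 carrying 0
  6: recursing at 2 carrying 4
Execution walk:
  collect_span([-2, 0, 10, -4]) -> 4  [called from bind_quota, line 16]
  verify_load(4, 0) -> 0  [called from bind_quota, line 19]
  bind_quota([-2, 0, 10, -4]) -> 0  [called from main, line 25]
Origin of each log line:
  1: emitted by main (line 24)
  2: emitted by collect_span (line 8)
  3: emitted by collect_span (line 12)
  4: emitted by bind_quota (line 18)
  5: emitted by main (line 26)
A correct fix: line 2: replace `base` with `acc`.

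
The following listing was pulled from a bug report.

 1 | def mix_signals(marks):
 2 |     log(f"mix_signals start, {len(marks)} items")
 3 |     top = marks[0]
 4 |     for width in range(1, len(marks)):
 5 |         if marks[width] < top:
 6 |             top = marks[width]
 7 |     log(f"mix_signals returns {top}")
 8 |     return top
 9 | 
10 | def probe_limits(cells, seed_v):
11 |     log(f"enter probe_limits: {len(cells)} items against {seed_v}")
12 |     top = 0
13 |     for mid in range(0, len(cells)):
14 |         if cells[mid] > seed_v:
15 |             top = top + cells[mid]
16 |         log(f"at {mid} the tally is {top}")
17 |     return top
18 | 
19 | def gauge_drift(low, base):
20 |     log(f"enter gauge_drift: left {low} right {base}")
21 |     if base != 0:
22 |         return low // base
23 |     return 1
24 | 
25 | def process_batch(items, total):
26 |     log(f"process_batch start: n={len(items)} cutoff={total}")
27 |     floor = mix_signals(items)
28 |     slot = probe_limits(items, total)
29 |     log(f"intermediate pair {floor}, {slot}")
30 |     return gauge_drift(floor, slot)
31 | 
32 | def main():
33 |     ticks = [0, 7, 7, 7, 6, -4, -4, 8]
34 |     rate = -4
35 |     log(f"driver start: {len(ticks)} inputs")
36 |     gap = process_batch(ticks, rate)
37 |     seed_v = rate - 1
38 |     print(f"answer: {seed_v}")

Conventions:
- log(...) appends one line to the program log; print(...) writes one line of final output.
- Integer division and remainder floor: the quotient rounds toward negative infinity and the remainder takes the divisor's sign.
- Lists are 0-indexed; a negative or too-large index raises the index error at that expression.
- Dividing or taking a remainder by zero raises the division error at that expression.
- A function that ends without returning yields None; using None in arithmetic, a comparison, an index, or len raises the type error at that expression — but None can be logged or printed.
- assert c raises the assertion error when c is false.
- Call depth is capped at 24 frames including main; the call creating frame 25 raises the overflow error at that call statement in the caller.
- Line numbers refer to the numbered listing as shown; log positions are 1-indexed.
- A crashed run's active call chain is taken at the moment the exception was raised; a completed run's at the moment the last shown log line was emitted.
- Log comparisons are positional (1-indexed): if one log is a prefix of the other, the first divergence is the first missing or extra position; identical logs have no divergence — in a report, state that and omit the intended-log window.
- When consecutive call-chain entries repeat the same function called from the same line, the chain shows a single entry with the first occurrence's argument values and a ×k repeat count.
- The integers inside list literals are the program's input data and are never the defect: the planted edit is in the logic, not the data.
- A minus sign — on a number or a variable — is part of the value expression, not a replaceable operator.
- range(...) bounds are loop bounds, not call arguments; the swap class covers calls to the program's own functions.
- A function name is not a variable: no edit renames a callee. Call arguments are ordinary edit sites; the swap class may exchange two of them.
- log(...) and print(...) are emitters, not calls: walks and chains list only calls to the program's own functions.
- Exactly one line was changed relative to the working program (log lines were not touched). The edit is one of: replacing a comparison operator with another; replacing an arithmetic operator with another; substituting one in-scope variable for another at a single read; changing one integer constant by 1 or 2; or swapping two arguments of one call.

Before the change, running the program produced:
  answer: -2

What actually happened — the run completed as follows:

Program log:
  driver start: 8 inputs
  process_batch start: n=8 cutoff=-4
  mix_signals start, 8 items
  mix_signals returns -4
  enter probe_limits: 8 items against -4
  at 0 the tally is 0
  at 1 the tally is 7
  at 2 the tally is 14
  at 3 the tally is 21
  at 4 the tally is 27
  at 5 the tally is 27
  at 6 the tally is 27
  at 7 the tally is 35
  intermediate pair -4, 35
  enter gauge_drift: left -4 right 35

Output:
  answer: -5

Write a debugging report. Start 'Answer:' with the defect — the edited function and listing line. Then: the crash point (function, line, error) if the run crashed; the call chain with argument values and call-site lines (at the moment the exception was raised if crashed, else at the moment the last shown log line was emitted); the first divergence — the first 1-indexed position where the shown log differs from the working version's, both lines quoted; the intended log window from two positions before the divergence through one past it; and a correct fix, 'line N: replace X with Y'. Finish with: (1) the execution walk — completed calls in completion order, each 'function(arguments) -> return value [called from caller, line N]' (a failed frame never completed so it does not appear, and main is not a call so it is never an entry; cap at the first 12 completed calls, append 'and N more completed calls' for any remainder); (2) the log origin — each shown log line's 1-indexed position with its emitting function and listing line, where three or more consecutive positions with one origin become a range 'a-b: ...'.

Answer: the defect is in main at line 37.
Key fact: The logs agree in full; only the final output differs.
Call chain: main -> process_batch([0, 7, 7, 7, 6, -4, -4, 8], -4) (called at line 36) -> gauge_drift(-4, 35) (called at line 30).
First divergence: there is none — every log position agrees.
Execution walk:
  mix_signals([0, 7, 7, 7, 6, -4, -4, 8]) -> -4  [called from process_batch, line 27]
  probe_limits([0, 7, 7, 7, 6, -4, -4, 8], -4) -> 35  [called from process_batch, line 28]
  gauge_drift(-4, 35) -> -1  [called from process_batch, line 30]
  process_batch([0, 7, 7, 7, 6, -4, -4, 8], -4) -> -1  [called from main, line 36]
Log line origins:
  1: logged in main at line 35
  2: logged in process_batch at line 26
  3: logged in mix_signals at line 2
  4: logged in mix_signals at line 7
  5: logged in probe_limits at line 11
  6-13: logged in probe_limits at line 16
  14: logged in process_batch at line 29
  15: logged in gauge_drift at line 20
A correct fix: line 37: replace `rate` with `gap`.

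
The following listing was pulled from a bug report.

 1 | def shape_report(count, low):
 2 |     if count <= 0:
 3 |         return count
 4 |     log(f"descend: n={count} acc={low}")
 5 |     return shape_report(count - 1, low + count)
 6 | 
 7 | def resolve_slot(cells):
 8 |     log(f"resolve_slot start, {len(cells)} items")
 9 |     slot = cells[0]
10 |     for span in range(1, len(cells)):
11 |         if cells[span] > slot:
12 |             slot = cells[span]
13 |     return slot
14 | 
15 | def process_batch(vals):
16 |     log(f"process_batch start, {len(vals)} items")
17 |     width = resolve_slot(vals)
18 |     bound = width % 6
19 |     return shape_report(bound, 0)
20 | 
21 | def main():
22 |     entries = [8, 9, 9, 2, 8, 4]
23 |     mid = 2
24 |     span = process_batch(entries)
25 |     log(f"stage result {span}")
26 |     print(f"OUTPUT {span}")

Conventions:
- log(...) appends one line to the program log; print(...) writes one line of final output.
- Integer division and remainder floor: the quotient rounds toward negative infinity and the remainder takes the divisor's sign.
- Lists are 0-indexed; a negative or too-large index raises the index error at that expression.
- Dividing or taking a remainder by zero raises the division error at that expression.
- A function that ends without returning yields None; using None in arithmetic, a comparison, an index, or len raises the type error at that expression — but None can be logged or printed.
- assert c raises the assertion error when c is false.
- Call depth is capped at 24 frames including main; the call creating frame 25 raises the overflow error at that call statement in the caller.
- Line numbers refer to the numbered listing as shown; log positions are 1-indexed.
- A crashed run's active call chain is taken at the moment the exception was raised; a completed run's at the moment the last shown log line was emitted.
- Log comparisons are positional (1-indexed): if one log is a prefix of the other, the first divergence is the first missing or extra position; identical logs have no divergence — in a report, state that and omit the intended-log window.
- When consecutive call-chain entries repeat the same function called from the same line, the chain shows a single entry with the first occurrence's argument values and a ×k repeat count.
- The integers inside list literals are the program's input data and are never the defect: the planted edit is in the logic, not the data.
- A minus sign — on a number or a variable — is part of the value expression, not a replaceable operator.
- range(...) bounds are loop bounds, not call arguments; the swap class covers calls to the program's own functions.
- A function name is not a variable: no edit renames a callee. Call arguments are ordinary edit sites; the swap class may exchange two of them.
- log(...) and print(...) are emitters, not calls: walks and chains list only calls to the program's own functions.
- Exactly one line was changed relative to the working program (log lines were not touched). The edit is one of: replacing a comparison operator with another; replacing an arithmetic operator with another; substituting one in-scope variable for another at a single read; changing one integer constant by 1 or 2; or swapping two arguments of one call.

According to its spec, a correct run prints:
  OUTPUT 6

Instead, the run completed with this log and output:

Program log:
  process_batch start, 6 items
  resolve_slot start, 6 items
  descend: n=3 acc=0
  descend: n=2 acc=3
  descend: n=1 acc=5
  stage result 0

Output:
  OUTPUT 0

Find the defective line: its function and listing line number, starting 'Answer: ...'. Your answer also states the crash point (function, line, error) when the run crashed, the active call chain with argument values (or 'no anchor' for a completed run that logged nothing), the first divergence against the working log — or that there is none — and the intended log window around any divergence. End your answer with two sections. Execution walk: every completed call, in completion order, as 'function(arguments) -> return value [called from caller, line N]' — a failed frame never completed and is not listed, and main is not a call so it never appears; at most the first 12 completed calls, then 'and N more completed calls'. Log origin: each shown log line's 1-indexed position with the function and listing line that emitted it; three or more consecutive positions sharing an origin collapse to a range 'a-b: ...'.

Answer: the defect is in shape_report at line 3.
Core observation: Everything matches until log position 6, which reads 'stage result 0' in place of 'stage result 6'.
Call chain: main.
First divergence: position 6 — shown 'stage result 0', intended 'stage result 6'.
Intended log window:
  4: descend: n=2 acc=3
  5: descend: n=1 acc=5
  6: stage result 6
Execution walk:
  resolve_slot([8, 9, 9, 2, 8, 4]) -> 9  [called from process_batch, line 17]
  shape_report(0, 6) -> 0  [called from shape_report, line 5]
  shape_report(1, 5) -> 0  [called from shape_report, line 5]
  shape_report(2, 3) -> 0  [called from shape_report, line 5]
  shape_report(3, 0) -> 0  [called from process_batch, line 19]
  process_batch([8, 9, 9, 2, 8, 4]) -> 0  [called from main, line 24]
Origin of each log line:
  1: emitted by process_batch (line 16)
  2: emitted by resolve_slot (line 8)
  3-5: emitted by shape_report (line 4)
  6: emitted by main (line 25)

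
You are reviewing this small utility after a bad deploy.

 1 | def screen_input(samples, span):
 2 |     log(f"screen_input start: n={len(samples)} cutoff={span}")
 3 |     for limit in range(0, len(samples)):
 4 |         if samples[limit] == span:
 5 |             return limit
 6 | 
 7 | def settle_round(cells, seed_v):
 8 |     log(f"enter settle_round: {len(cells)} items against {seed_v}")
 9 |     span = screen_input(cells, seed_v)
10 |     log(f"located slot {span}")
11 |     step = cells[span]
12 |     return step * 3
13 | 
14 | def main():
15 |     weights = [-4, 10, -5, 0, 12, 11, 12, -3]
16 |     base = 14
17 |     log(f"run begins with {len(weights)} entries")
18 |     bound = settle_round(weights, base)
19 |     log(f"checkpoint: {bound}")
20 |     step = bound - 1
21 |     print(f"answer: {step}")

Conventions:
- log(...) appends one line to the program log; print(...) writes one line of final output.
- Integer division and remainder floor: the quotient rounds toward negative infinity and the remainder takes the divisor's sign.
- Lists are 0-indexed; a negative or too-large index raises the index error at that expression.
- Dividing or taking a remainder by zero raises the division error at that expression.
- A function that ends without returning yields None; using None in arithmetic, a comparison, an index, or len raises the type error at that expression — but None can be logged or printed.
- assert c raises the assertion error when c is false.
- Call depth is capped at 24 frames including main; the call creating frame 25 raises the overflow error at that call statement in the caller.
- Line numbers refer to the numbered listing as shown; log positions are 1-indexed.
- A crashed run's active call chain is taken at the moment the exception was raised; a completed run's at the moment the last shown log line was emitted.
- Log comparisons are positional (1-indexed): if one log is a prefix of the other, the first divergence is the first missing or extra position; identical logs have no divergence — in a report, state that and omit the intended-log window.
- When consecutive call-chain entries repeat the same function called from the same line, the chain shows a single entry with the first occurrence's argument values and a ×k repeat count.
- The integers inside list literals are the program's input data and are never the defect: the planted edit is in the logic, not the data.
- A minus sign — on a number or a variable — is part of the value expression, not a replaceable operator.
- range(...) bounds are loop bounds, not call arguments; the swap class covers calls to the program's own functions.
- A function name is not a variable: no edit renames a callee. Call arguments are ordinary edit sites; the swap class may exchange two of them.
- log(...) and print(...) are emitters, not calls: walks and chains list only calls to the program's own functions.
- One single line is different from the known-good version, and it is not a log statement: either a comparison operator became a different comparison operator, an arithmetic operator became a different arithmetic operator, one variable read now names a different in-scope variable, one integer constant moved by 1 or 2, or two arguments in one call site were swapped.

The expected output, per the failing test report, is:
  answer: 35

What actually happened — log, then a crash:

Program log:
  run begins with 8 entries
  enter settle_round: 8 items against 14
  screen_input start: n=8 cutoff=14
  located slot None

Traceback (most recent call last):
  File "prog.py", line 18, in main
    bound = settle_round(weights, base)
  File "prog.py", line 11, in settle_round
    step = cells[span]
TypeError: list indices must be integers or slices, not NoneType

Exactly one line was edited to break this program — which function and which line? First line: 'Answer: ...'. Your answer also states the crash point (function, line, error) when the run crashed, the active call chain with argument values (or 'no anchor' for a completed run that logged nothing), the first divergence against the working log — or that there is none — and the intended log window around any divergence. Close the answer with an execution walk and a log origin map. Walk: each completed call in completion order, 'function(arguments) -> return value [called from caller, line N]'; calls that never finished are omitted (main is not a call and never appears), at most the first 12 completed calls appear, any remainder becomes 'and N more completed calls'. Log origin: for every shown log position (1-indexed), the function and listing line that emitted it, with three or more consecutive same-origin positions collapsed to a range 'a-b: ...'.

Answer: the defect is in main at line 16.
The tell: Position 2 is the first bad log line: 'enter settle_round: 8 items against 14' should read 'enter settle_round: 8 items against 12'.
Crash: settle_round, line 11, TypeError.
Call chain: main -> settle_round([-4, 10, -5, 0, 12, 11, 12, -3], 14) (called at line 18).
First divergence: position 2; shown 'enter settle_round: 8 items against 14' vs intended 'enter settle_round: 8 items against 12'.
Intended log window:
  1: run begins with 8 entries
  2: enter settle_round: 8 items against 12
  3: screen_input start: n=8 cutoff=12
Execution walk:
  screen_input([-4, 10, -5, 0, 12, 11, 12, -3], 14) -> None  [called from settle_round, line 9]
Log line origins:
  1: emitted by main (line 17)
  2: emitted by settle_round (line 8)
  3: emitted by screen_input (line 2)
  4: emitted by settle_round (line 10)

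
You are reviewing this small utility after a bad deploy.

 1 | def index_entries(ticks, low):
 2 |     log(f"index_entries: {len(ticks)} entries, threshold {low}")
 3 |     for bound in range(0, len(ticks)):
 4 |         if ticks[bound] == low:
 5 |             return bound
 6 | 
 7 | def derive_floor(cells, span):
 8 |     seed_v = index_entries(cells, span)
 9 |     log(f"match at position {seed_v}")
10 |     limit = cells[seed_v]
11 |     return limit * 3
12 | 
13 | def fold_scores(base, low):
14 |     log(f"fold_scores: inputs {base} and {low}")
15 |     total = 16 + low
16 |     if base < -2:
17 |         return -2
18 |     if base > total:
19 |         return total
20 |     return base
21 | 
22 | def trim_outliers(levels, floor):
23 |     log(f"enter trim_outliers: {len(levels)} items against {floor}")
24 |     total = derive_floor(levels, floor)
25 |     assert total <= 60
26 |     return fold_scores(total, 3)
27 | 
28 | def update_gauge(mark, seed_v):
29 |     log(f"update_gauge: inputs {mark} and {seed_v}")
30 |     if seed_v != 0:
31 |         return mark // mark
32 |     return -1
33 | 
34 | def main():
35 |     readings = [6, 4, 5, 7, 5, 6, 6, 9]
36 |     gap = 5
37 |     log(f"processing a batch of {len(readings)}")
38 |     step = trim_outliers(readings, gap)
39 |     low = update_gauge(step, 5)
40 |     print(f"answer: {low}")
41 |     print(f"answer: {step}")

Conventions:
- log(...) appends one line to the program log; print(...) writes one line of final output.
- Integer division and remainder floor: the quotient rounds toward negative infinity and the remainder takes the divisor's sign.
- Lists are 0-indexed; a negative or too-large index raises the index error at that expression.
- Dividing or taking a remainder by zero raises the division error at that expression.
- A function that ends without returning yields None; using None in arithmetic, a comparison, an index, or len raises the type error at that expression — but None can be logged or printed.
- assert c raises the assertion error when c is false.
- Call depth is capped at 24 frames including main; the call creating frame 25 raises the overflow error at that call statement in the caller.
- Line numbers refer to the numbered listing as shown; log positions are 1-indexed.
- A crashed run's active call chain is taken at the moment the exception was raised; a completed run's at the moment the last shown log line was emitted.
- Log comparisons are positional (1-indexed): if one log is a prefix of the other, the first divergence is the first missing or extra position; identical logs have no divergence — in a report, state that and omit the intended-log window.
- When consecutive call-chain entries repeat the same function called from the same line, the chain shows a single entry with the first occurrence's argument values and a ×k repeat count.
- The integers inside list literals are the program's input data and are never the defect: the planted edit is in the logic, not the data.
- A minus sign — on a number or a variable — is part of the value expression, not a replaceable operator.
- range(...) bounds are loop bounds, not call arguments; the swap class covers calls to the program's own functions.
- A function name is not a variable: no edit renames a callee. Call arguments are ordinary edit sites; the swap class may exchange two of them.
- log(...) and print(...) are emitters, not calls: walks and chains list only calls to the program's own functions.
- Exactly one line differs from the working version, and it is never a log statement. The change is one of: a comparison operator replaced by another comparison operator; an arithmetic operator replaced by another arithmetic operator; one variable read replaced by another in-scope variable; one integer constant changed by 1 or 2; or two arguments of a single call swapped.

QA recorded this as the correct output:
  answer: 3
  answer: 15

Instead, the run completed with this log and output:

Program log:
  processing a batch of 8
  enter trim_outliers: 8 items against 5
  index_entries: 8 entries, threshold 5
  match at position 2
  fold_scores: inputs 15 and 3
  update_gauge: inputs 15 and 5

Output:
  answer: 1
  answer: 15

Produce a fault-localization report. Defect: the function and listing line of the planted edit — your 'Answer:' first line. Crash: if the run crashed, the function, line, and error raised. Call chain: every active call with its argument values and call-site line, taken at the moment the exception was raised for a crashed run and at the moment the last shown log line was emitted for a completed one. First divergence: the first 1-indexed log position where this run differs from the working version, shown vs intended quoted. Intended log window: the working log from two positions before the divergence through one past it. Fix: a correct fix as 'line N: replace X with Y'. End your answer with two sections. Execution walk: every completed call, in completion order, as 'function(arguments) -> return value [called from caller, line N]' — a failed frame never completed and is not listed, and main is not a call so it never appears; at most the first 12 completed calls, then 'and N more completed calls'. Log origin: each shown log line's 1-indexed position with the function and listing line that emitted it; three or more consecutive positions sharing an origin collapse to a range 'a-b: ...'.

Answer: the defect is in update_gauge at line 31.
Key observation: Nothing in the log betrays the bug — only the output does.
Call chain: main -> update_gauge(15, 5) (called at line 39).
First divergence: none — the logs agree in full.
Execution walk:
  index_entries([6, 4, 5, 7, 5, 6, 6, 9], 5) -> 2  [called from derive_floor, line 8]
  derive_floor([6, 4, 5, 7, 5, 6, 6, 9], 5) -> 15  [called from trim_outliers, line 24]
  fold_scores(15, 3) -> 15  [called from trim_outliers, line 26]
  trim_outliers([6, 4, 5, 7, 5, 6, 6, 9], 5) -> 15  [called from main, line 38]
  update_gauge(15, 5) -> 1  [called from main, line 39]
Log origins:
  1: logged in main at line 37
  2: logged in trim_outliers at line 23
  3: logged in index_entries at line 2
  4: logged in derive_floor at line 9
  5: logged in fold_scores at line 14
  6: logged in update_gauge at line 29
A correct fix: line 31: replace `mark // mark` with `mark // seed_v`.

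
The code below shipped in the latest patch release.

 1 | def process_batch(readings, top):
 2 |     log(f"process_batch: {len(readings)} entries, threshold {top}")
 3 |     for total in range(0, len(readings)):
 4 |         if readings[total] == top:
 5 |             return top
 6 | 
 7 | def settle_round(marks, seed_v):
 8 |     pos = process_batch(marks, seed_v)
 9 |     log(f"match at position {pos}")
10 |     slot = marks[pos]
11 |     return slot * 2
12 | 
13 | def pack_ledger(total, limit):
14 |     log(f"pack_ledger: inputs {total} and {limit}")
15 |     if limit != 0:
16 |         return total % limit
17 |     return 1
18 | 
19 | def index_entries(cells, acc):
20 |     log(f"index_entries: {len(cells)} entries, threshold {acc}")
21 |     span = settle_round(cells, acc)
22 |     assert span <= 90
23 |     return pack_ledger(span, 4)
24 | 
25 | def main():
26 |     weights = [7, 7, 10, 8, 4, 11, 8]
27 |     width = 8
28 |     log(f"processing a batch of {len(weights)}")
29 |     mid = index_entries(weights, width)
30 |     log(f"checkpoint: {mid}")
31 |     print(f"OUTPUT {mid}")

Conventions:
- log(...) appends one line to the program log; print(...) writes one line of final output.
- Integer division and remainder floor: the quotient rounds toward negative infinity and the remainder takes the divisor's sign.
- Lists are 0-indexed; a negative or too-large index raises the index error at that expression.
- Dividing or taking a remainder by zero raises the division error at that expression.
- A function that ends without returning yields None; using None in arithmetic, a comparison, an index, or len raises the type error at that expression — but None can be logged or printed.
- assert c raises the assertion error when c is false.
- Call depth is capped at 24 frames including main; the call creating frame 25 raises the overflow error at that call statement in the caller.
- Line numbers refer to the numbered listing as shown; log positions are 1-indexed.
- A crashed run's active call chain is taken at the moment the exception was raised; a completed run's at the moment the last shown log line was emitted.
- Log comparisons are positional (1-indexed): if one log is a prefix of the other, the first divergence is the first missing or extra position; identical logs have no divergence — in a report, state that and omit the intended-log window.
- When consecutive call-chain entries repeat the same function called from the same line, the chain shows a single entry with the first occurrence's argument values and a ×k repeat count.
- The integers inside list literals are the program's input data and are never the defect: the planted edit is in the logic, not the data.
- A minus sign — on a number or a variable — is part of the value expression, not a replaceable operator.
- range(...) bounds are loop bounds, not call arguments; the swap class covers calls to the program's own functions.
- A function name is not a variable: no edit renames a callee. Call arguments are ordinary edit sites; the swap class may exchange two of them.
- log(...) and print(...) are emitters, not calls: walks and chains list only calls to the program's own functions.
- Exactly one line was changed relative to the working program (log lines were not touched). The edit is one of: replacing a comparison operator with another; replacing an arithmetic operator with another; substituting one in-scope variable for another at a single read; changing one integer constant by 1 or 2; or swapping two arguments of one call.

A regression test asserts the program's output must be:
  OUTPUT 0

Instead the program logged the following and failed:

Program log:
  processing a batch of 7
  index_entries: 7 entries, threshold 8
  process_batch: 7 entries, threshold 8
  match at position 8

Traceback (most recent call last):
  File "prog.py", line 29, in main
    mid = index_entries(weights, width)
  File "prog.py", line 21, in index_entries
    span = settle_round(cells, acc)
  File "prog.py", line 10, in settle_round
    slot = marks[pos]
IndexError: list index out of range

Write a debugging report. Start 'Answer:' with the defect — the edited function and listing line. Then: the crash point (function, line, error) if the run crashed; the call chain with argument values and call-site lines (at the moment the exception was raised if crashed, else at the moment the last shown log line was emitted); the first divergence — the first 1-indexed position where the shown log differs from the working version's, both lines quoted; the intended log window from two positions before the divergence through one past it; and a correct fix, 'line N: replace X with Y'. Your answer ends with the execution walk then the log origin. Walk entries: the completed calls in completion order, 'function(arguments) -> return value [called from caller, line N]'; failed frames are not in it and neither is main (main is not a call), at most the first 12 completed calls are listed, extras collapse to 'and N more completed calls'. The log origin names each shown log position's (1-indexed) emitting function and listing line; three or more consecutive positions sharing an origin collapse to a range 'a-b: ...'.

Answer: the defect is in process_batch at line 5.
Core observation: The earliest visible damage is log position 4 — 'match at position 8' rather than the intended 'match at position 3'.
Crash: settle_round, line 10, IndexError.
Call chain: main -> index_entries([7, 7, 10, 8, 4, 11, 8], 8) (called at line 29) -> settle_round([7, 7, 10, 8, 4, 11, 8], 8) (called at line 21).
First divergence: position 4; shown 'match at position 8' vs intended 'match at position 3'.
Intended log window:
  2: index_entries: 7 entries, threshold 8
  3: process_batch: 7 entries, threshold 8
  4: match at position 3
  5: pack_ledger: inputs 16 and 4
Execution walk:
  process_batch([7, 7, 10, 8, 4, 11, 8], 8) -> 8  [called from settle_round, line 8]
Log origins:
  1 — main, line 28
  2 — index_entries, line 20
  3 — process_batch, line 2
  4 — settle_round, line 9
A correct fix: line 5: replace `top` with `total`.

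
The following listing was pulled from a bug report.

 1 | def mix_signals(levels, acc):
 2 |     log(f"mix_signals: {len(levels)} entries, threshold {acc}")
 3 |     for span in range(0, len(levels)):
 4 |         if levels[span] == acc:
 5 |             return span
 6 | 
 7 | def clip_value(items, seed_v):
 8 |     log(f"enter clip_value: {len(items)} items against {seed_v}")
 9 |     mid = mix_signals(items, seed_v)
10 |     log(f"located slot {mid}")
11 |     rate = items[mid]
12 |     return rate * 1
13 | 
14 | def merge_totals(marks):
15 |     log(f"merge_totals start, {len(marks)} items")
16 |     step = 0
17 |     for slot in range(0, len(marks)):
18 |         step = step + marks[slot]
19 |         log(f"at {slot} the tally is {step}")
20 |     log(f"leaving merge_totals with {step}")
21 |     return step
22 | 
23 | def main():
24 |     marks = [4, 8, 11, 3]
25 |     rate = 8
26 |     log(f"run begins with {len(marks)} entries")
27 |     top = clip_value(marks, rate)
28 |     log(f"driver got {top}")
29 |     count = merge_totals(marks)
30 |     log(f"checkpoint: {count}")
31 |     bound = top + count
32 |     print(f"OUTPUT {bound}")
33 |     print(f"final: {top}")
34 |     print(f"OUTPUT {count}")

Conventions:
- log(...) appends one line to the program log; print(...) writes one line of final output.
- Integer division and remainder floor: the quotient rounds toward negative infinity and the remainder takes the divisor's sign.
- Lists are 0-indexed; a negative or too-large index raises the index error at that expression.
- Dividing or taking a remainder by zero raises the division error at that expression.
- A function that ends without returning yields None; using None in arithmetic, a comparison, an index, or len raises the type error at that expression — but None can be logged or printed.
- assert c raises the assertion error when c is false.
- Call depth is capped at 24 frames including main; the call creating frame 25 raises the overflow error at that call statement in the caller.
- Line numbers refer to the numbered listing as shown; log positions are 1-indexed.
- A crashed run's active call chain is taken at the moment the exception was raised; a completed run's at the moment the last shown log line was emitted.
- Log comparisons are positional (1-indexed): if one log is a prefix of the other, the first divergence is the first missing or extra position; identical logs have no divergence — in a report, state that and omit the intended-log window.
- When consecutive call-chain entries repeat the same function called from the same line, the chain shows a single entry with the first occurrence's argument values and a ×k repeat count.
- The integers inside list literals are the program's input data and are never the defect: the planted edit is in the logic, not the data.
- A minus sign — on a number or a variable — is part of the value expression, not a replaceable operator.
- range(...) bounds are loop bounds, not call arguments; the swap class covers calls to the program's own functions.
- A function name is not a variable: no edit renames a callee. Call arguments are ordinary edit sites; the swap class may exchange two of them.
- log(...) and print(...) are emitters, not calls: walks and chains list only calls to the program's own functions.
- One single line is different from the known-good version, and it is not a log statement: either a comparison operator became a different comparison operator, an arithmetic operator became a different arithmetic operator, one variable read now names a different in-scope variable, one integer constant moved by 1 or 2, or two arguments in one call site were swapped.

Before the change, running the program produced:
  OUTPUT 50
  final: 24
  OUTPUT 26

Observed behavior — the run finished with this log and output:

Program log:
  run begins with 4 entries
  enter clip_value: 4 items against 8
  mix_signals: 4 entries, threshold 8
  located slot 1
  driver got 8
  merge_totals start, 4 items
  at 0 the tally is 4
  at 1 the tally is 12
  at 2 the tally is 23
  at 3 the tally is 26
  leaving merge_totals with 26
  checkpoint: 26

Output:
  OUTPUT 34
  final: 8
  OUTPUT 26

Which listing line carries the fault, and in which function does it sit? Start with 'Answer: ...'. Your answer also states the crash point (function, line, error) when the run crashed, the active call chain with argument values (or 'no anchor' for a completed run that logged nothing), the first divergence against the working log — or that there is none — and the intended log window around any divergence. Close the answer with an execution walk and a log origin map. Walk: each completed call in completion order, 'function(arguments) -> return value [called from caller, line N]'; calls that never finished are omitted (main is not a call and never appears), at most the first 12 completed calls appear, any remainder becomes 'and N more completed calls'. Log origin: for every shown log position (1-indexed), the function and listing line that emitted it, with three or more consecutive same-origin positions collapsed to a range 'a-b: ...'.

Answer: the defect is in clip_value at line 12.
The tell: Log line 5 is where behavior first shows: 'driver got 8' appears instead of 'driver got 24'.
Call chain: main.
First divergence: position 5 — the shown line 'driver got 8' should read 'driver got 24'.
Intended log window:
  3: mix_signals: 4 entries, threshold 8
  4: located slot 1
  5: driver got 24
  6: merge_totals start, 4 items
Execution walk:
  mix_signals([4, 8, 11, 3], 8) -> 1  [called from clip_value, line 9]
  clip_value([4, 8, 11, 3], 8) -> 8  [called from main, line 27]
  merge_totals([4, 8, 11, 3]) -> 26  [called from main, line 29]
Log origin:
  1: logged in main at line 26
  2: logged in clip_value at line 8
  3: logged in mix_signals at line 2
  4: logged in clip_value at line 10
  5: logged in main at line 28
  6: logged in merge_totals at line 15
  7-10: logged in merge_totals at line 19
  11: logged in merge_totals at line 20
  12: logged in main at line 30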